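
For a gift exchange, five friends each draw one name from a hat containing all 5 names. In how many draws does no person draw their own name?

44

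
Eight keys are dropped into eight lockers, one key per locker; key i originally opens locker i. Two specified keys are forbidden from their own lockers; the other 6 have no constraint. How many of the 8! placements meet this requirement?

30960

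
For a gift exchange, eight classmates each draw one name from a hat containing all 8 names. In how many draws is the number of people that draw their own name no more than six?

40319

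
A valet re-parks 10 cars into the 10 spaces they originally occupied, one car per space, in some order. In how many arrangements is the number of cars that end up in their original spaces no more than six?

3628514

Sum C(10,i)·!(10-i) for i = 0..6:
  i=0: C(10,0)·!10 = 1·1334961 = 1334961
  i=1: C(10,1)·!9 = 10·133496 = 1334960
  i=2: C(10,2)·!8 = 45·14833 = 667485
  i=3: C(10,3)·!7 = 120·1854 = 222480
  i=4: C(10,4)·!6 = 210·265 = 55650
  i=5: C(10,5)·!5 = 252·44 = 11088
  i=6: C(10,6)·!4 = 210·9 = 1890
Total = 3628514.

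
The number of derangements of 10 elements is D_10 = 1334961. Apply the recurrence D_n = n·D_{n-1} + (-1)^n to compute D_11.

D_11 = 11·1334961 - 1 = 14684570.

14684570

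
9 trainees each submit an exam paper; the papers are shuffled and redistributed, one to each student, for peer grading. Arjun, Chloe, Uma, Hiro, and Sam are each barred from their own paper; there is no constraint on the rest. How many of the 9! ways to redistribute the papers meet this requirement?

205056

Inclusion-exclusion on the 5 forbidden self-matches:
Σ_{j=0}^{5} (-1)^j C(5,j)(9-j)!
= C(5,0)·9! - C(5,1)·8! + C(5,2)·7! - C(5,3)·6! + C(5,4)·5! - C(5,5)·4!
= 362880 - 201600 + 50400 - 7200 + 600 - 24
= 205056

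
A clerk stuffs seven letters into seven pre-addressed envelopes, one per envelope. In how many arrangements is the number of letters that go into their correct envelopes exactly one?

1855

Choose which one of the 7 is fixed: C(7,1) = 7.
The other 6 form a derangement: !6 = 265.
Total: 7 × 265 = 1855.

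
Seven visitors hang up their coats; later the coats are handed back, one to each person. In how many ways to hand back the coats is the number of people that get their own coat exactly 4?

70

Choose which 4 of the 7 are fixed: C(7,4) = 35.
The remaining 3 must be deranged: !3 = 2.
Total: 35 × 2 = 70.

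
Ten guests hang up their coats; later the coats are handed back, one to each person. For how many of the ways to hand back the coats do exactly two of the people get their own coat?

667485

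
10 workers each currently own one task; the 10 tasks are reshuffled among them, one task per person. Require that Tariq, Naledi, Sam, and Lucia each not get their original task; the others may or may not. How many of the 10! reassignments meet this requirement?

Let A_j be the event that the j-th constrained one is fixed. By inclusion-exclusion over the 4 events:
Σ_{j=0}^{4} (-1)^j C(4,j)(10-j)!
= C(4,0)·10! - C(4,1)·9! + C(4,2)·8! - C(4,3)·7! + C(4,4)·6!
= 3628800 - 1451520 + 241920 - 20160 + 720
= 2399760

2399760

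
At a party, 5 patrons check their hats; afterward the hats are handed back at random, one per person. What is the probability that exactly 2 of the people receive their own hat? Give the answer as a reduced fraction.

Favorable outcomes: C(5,2)·!3 = 10·2 = 20.
Total outcomes: 5! = 120.
Probability = 20/120 = 1/6.

1/6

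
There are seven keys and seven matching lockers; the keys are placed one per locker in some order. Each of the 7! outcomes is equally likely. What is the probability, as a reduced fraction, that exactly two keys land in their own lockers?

Favorable outcomes: C(7,2)·!5 = 21·44 = 924.
Total outcomes: 7! = 5040.
Probability = 924/5040 = 11/60.

11/60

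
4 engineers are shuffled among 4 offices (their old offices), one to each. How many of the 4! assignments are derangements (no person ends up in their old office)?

9

Use !n = n·!(n-1) + (-1)^n.
!4 = 4·2 + 1 = 9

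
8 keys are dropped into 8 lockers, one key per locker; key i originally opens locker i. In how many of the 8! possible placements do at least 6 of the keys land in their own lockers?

# with exactly i fixed is C(8,i)·!(8-i); sum over i=6..8:
  i=6: C(8,6)·!2 = 28·1 = 28
  i=7: C(8,7)·!1 = 8·0 = 0
  i=8: C(8,8)·!0 = 1·1 = 1
Total = 29.

29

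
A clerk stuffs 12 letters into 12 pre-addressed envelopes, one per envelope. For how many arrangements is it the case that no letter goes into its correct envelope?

By inclusion-exclusion, !12 = Σ (-1)^k · 12!/k! for k=0..12
= 12! - 12!/1! + 12!/2! - 12!/3! + 12!/4! - 12!/5! + 12!/6! - 12!/7! + 12!/8! - 12!/9! + 12!/10! - 12!/11! + 12!/12!
= 479001600 - 479001600 + 239500800 - 79833600 + 19958400 - 3991680 + 665280 - 95040 + 11880 - 1320 + 132 - 12 + 1
= 176214841

176214841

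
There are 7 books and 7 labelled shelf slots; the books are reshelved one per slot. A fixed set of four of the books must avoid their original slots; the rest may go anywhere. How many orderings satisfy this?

2790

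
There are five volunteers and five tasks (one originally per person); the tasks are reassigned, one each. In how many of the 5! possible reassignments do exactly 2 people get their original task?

Choose which 2 of the 5 are fixed: C(5,2) = 10.
The remaining 3 must be deranged: !3 = 2.
Total: 10 × 2 = 20.

20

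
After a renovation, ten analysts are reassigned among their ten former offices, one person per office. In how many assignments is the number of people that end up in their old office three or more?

291394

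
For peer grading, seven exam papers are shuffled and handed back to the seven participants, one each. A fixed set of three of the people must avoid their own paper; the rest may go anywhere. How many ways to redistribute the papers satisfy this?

3216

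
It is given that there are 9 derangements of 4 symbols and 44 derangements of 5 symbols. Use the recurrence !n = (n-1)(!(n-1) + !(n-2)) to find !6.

!6 = (6-1)·(!5 + !4) = 5·(44 + 9) = 5·53 = 265.

265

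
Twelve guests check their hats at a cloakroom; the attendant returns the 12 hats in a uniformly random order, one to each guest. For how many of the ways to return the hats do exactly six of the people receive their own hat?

Choose which 6 of the 12 are fixed: C(12,6) = 924.
The remaining 6 must be deranged: !6 = 265.
Total: 924 × 265 = 244860.

244860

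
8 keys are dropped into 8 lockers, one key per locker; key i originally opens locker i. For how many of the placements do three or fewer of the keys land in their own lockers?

39549

# with exactly i fixed is C(8,i)·!(8-i); sum over i=0..3:
  i=0: C(8,0)·!8 = 1·14833 = 14833
  i=1: C(8,1)·!7 = 8·1854 = 14832
  i=2: C(8,2)·!6 = 28·265 = 7420
  i=3: C(8,3)·!5 = 56·44 = 2464
Total = 39549.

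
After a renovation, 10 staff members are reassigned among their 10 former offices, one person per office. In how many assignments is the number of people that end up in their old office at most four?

3615536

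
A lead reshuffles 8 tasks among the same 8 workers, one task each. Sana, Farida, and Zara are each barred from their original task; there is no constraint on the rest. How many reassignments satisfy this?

27240

Inclusion-exclusion on the 3 forbidden self-matches:
Σ_{j=0}^{3} (-1)^j C(3,j)(8-j)!
= C(3,0)·8! - C(3,1)·7! + C(3,2)·6! - C(3,3)·5!
= 40320 - 15120 + 2160 - 120
= 27240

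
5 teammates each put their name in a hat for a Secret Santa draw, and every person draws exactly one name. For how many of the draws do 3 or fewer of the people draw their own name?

Sum C(5,i)·!(5-i) for i = 0..3:
  i=0: C(5,0)·!5 = 1·44 = 44
  i=1: C(5,1)·!4 = 5·9 = 45
  i=2: C(5,2)·!3 = 10·2 = 20
  i=3: C(5,3)·!2 = 10·1 = 10
Total = 119.

119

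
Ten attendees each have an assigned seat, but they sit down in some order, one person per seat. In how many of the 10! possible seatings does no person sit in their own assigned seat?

Recurrence: !10 = 10·!9 + (-1)^10.
!10 = 10·133496 + 1 = 1334961

1334961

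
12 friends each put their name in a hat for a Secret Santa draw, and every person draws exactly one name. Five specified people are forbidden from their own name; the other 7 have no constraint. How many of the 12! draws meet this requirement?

312273360

Inclusion-exclusion on the 5 forbidden self-matches:
Σ_{j=0}^{5} (-1)^j C(5,j)(12-j)!
= C(5,0)·12! - C(5,1)·11! + C(5,2)·10! - C(5,3)·9! + C(5,4)·8! - C(5,5)·7!
= 479001600 - 199584000 + 36288000 - 3628800 + 201600 - 5040
= 312273360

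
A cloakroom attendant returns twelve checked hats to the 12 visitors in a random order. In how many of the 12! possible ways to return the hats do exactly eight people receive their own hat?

4455

Choose which 8 of the 12 are fixed: C(12,8) = 495.
The other 4 form a derangement: !4 = 9.
Total: 495 × 9 = 4455.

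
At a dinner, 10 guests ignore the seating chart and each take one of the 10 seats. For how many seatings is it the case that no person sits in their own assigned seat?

Use !n = n·!(n-1) + (-1)^n.
!10 = 10·133496 + 1 = 1334961

1334961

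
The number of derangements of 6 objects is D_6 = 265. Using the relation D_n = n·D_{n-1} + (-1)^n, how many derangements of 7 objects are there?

D_7 = 7·265 - 1 = 1854.

1854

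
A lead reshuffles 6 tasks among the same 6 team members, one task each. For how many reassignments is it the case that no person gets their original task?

Recurrence: !6 = 6·!5 + (-1)^6.
!6 = 6·44 + 1 = 265

265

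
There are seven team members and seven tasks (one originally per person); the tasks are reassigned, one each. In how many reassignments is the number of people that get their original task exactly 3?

315

Choose which 3 of the 7 are fixed: C(7,3) = 35.
The other 4 form a derangement: !4 = 9.
Total: 35 × 9 = 315.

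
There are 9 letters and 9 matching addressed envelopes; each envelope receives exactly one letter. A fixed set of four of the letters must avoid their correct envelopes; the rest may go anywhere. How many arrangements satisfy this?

229080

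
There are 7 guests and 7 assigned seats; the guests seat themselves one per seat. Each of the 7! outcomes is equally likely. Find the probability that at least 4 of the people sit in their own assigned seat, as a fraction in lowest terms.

23/1260

Favorable outcomes: Σ_{i≥4} C(7,i)·!(7-i) = 35·2 + 21·1 + 7·0 + 1·1 = 92.
Total outcomes: 7! = 5040.
Probability = 92/5040 = 23/1260.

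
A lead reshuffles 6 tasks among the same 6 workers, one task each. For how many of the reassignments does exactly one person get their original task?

264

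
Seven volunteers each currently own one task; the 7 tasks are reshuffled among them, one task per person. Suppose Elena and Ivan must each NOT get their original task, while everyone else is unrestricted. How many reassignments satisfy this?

3720

Let A_j be the event that the j-th constrained one is fixed. By inclusion-exclusion over the 2 events:
Σ_{j=0}^{2} (-1)^j C(2,j)(7-j)!
= C(2,0)·7! - C(2,1)·6! + C(2,2)·5!
= 5040 - 1440 + 120
= 3720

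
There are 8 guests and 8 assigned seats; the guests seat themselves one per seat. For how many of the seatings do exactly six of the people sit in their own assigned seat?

28

Choose which 6 of the 8 are fixed: C(8,6) = 28.
The other 2 form a derangement: !2 = 1.
Total: 28 × 1 = 28.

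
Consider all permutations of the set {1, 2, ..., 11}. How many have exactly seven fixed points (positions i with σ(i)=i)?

Choose which 7 of the 11 are fixed: C(11,7) = 330.
The remaining 4 must be deranged: !4 = 9.
Total: 330 × 9 = 2970.

2970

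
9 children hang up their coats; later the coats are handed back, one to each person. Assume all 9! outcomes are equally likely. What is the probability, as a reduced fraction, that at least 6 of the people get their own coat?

41/72576

Favorable outcomes: Σ_{i≥6} C(9,i)·!(9-i) = 84·2 + 36·1 + 9·0 + 1·1 = 205.
Total outcomes: 9! = 362880.
Probability = 205/362880 = 41/72576.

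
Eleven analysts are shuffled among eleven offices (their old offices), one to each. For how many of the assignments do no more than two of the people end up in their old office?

36711421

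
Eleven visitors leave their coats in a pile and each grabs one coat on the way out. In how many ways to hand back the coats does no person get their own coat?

14684570

By inclusion-exclusion, !11 = Σ (-1)^k · 11!/k! for k=0..11
= 11! - 11!/1! + 11!/2! - 11!/3! + 11!/4! - 11!/5! + 11!/6! - 11!/7! + 11!/8! - 11!/9! + 11!/10! - 11!/11!
= 39916800 - 39916800 + 19958400 - 6652800 + 1663200 - 332640 + 55440 - 7920 + 990 - 110 + 11 - 1
= 14684570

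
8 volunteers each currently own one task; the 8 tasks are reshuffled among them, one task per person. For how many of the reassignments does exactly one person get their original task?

14832

Choose which one of the 8 is fixed: C(8,1) = 8.
The remaining 7 must be deranged: !7 = 1854.
Total: 8 × 1854 = 14832.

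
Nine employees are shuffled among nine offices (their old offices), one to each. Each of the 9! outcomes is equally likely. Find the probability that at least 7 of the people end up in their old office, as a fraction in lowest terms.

37/362880

Favorable outcomes: Σ_{i≥7} C(9,i)·!(9-i) = 36·1 + 9·0 + 1·1 = 37.
Total outcomes: 9! = 362880.
Probability = 37/362880 = 37/362880.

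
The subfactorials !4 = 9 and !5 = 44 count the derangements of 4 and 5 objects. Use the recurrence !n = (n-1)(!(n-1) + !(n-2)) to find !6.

265

!6 = (6-1)·(!5 + !4) = 5·(44 + 9) = 5·53 = 265.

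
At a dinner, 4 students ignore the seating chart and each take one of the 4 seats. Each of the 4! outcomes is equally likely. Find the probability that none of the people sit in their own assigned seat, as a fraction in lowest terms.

Favorable outcomes: !4 = 9.
Total outcomes: 4! = 24.
Probability = 9/24 = 3/8.

3/8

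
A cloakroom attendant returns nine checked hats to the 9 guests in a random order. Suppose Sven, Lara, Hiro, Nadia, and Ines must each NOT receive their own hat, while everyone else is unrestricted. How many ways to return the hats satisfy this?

205056

Let A_j be the event that the j-th constrained one is fixed. By inclusion-exclusion over the 5 events:
Σ_{j=0}^{5} (-1)^j C(5,j)(9-j)!
= C(5,0)·9! - C(5,1)·8! + C(5,2)·7! - C(5,3)·6! + C(5,4)·5! - C(5,5)·4!
= 362880 - 201600 + 50400 - 7200 + 600 - 24
= 205056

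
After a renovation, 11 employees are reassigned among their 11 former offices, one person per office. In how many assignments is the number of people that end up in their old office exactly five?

122430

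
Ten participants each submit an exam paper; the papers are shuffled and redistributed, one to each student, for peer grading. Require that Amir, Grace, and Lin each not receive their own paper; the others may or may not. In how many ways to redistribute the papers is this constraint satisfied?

2656080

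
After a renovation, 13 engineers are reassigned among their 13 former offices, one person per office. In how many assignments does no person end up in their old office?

2290792932

!13 = 13! · Σ_{k=0}^{13} (-1)^k/k!
= 13! - 13!/1! + 13!/2! - 13!/3! + 13!/4! - 13!/5! + 13!/6! - 13!/7! + 13!/8! - 13!/9! + 13!/10! - 13!/11! + 13!/12! - 13!/13!
= 6227020800 - 6227020800 + 3113510400 - 1037836800 + 259459200 - 51891840 + 8648640 - 1235520 + 154440 - 17160 + 1716 - 156 + 13 - 1
= 2290792932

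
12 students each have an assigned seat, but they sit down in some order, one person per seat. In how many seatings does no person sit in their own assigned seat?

176214841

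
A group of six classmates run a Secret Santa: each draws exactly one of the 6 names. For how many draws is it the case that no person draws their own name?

Recurrence: !6 = 6·!5 + (-1)^6.
!6 = 6·44 + 1 = 265

265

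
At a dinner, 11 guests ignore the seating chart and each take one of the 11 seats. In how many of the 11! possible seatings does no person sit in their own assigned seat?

14684570

!11 is the nearest integer to 11!/e.
11! = 39916800, and 39916800/e ≈ 14684570.08, so !11 = 14684570.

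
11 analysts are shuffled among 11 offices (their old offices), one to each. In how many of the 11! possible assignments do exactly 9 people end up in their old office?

55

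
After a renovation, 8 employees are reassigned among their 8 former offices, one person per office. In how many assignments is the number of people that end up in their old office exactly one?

14832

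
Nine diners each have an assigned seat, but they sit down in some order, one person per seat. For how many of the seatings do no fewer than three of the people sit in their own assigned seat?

29143

Sum C(9,i)·!(9-i) for i = 3..9:
  i=3: C(9,3)·!6 = 84·265 = 22260
  i=4: C(9,4)·!5 = 126·44 = 5544
  i=5: C(9,5)·!4 = 126·9 = 1134
  i=6: C(9,6)·!3 = 84·2 = 168
  i=7: C(9,7)·!2 = 36·1 = 36
  i=8: C(9,8)·!1 = 9·0 = 0
  i=9: C(9,9)·!0 = 1·1 = 1
Total = 29143.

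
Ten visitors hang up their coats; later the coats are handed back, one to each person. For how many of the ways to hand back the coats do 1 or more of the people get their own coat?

Sum C(10,i)·!(10-i) for i = 1..10:
  i=1: C(10,1)·!9 = 10·133496 = 1334960
  i=2: C(10,2)·!8 = 45·14833 = 667485
  i=3: C(10,3)·!7 = 120·1854 = 222480
  i=4: C(10,4)·!6 = 210·265 = 55650
  i=5: C(10,5)·!5 = 252·44 = 11088
  i=6: C(10,6)·!4 = 210·9 = 1890
  i=7: C(10,7)·!3 = 120·2 = 240
  i=8: C(10,8)·!2 = 45·1 = 45
  i=9: C(10,9)·!1 = 10·0 = 0
  i=10: C(10,10)·!0 = 1·1 = 1
Total = 2293839.

2293839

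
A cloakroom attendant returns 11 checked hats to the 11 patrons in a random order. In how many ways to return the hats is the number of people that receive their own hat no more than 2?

36711421

Sum C(11,i)·!(11-i) for i = 0..2:
  i=0: C(11,0)·!11 = 1·14684570 = 14684570
  i=1: C(11,1)·!10 = 11·1334961 = 14684571
  i=2: C(11,2)·!9 = 55·133496 = 7342280
Total = 36711421.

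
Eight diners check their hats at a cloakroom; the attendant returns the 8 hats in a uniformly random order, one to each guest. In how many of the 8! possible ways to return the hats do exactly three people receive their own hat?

2464

Choose which 3 of the 8 are fixed: C(8,3) = 56.
The other 5 form a derangement: !5 = 44.
Total: 56 × 44 = 2464.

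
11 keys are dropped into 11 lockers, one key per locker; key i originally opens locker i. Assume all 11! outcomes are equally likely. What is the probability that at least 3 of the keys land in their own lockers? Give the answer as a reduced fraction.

3205379/39916800

Favorable outcomes: Σ_{i≥3} C(11,i)·!(11-i) = 165·14833 + 330·1854 + 462·265 + 462·44 + 330·9 + 165·2 + 55·1 + 11·0 + 1·1 = 3205379.
Total outcomes: 11! = 39916800.
Probability = 3205379/39916800 = 3205379/39916800.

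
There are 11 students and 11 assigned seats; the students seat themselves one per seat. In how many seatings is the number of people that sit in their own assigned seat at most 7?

Sum C(11,i)·!(11-i) for i = 0..7:
  i=0: C(11,0)·!11 = 1·14684570 = 14684570
  i=1: C(11,1)·!10 = 11·1334961 = 14684571
  i=2: C(11,2)·!9 = 55·133496 = 7342280
  i=3: C(11,3)·!8 = 165·14833 = 2447445
  i=4: C(11,4)·!7 = 330·1854 = 611820
  i=5: C(11,5)·!6 = 462·265 = 122430
  i=6: C(11,6)·!5 = 462·44 = 20328
  i=7: C(11,7)·!4 = 330·9 = 2970
Total = 39916414.

39916414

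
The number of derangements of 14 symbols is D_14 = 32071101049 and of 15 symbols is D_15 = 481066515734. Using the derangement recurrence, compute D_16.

7697064251745

D_16 = (16-1)·(D_15 + D_14) = 15·(481066515734 + 32071101049) = 15·513137616783 = 7697064251745.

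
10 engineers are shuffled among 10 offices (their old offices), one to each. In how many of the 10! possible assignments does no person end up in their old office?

1334961

The subfactorial !10 = [10!/e] (nearest integer).
10! = 3628800, and 3628800/e ≈ 1334960.92, so !10 = 1334961.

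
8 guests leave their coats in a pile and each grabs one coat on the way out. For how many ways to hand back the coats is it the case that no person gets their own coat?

14833

By inclusion-exclusion, !8 = Σ (-1)^k · 8!/k! for k=0..8
= 8! - 8!/1! + 8!/2! - 8!/3! + 8!/4! - 8!/5! + 8!/6! - 8!/7! + 8!/8!
= 40320 - 40320 + 20160 - 6720 + 1680 - 336 + 56 - 8 + 1
= 14833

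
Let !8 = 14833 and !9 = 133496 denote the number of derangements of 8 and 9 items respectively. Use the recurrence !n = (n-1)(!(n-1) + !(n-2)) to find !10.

1334961

!10 = (10-1)·(!9 + !8) = 9·(133496 + 14833) = 9·148329 = 1334961.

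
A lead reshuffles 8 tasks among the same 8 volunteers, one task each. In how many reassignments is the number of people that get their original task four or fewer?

40179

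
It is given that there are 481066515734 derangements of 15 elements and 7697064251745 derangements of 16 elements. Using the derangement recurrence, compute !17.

!17 = (17-1)·(!16 + !15) = 16·(7697064251745 + 481066515734) = 16·8178130767479 = 130850092279664.

130850092279664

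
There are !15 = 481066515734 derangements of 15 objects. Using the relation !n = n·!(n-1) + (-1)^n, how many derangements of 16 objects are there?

7697064251745

!16 = 16·481066515734 + 1 = 7697064251745.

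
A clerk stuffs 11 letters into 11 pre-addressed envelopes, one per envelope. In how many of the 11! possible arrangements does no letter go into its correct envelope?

14684570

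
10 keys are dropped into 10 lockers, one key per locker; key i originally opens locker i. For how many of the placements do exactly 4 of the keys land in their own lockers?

Choose which 4 of the 10 are fixed: C(10,4) = 210.
The other 6 form a derangement: !6 = 265.
Total: 210 × 265 = 55650.

55650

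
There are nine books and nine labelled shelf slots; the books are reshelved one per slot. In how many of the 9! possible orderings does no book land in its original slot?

133496

The number of derangements of 9 is !9 = Σ_{k=0}^{9} (-1)^k·9!/k!
= 9! - 9!/1! + 9!/2! - 9!/3! + 9!/4! - 9!/5! + 9!/6! - 9!/7! + 9!/8! - 9!/9!
= 362880 - 362880 + 181440 - 60480 + 15120 - 3024 + 504 - 72 + 9 - 1
= 133496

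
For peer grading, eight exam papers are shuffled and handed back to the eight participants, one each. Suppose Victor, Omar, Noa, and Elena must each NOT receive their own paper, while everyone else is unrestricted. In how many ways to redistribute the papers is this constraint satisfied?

24024

Inclusion-exclusion on the 4 forbidden self-matches:
Σ_{j=0}^{4} (-1)^j C(4,j)(8-j)!
= C(4,0)·8! - C(4,1)·7! + C(4,2)·6! - C(4,3)·5! + C(4,4)·4!
= 40320 - 20160 + 4320 - 480 + 24
= 24024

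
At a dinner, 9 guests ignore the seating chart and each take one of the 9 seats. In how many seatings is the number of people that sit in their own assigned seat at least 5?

1339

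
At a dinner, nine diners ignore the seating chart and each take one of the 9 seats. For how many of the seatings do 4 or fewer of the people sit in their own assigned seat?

Sum C(9,i)·!(9-i) for i = 0..4:
  i=0: C(9,0)·!9 = 1·133496 = 133496
  i=1: C(9,1)·!8 = 9·14833 = 133497
  i=2: C(9,2)·!7 = 36·1854 = 66744
  i=3: C(9,3)·!6 = 84·265 = 22260
  i=4: C(9,4)·!5 = 126·44 = 5544
Total = 361541.

361541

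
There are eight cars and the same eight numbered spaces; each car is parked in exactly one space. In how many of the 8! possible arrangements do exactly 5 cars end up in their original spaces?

112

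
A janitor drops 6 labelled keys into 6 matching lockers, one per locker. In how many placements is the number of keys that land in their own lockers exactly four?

15

Pick the 4 fixed positions: C(6,4) = 15 ways.
The other 2 form a derangement: !2 = 1.
Total: 15 × 1 = 15.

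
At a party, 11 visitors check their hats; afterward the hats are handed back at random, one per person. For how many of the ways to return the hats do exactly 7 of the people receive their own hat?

2970

Choose which 7 of the 11 are fixed: C(11,7) = 330.
The remaining 4 must be deranged: !4 = 9.
Total: 330 × 9 = 2970.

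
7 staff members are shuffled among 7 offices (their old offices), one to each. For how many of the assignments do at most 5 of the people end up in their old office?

5039

# with exactly i fixed is C(7,i)·!(7-i); sum over i=0..5:
  i=0: C(7,0)·!7 = 1·1854 = 1854
  i=1: C(7,1)·!6 = 7·265 = 1855
  i=2: C(7,2)·!5 = 21·44 = 924
  i=3: C(7,3)·!4 = 35·9 = 315
  i=4: C(7,4)·!3 = 35·2 = 70
  i=5: C(7,5)·!2 = 21·1 = 21
Total = 5039.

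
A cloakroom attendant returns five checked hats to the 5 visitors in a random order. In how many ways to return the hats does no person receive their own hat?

44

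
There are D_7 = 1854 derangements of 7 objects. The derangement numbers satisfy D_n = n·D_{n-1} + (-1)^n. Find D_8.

D_8 = 8·1854 + 1 = 14833.

14833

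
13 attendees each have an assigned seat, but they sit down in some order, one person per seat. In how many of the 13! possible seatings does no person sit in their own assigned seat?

2290792932

!13 is the nearest integer to 13!/e.
13! = 6227020800, and 6227020800/e ≈ 2290792932.07, so !13 = 2290792932.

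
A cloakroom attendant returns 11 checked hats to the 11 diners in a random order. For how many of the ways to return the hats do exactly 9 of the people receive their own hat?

Pick the 9 fixed positions: C(11,9) = 55 ways.
The other 2 form a derangement: !2 = 1.
Total: 55 × 1 = 55.

55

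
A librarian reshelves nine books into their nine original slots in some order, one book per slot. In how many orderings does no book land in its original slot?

The subfactorial !9 = [9!/e] (nearest integer).
9! = 362880, and 362880/e ≈ 133496.09, so !9 = 133496.

133496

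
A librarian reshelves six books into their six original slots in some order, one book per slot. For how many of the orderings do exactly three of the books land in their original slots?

40

Pick the 3 fixed positions: C(6,3) = 20 ways.
The other 3 form a derangement: !3 = 2.
Total: 20 × 2 = 40.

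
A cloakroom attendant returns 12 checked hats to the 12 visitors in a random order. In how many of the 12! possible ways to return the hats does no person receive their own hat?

176214841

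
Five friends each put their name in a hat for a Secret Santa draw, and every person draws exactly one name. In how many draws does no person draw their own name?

44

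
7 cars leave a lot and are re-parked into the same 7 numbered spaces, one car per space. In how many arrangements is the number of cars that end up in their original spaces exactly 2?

Pick the 2 fixed positions: C(7,2) = 21 ways.
The other 5 form a derangement: !5 = 44.
Total: 21 × 44 = 924.

924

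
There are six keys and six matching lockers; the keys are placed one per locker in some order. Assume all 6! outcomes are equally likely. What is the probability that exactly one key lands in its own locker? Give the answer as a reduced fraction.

Favorable outcomes: C(6,1)·!5 = 6·44 = 264.
Total outcomes: 6! = 720.
Probability = 264/720 = 11/30.

11/30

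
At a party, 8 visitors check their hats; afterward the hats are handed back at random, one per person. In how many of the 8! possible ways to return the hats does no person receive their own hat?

14833

!8 = 8! · Σ_{k=0}^{8} (-1)^k/k!
= 8! - 8!/1! + 8!/2! - 8!/3! + 8!/4! - 8!/5! + 8!/6! - 8!/7! + 8!/8!
= 40320 - 40320 + 20160 - 6720 + 1680 - 336 + 56 - 8 + 1
= 14833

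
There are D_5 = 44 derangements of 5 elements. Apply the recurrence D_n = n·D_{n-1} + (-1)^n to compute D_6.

265

D_6 = 6·44 + 1 = 265.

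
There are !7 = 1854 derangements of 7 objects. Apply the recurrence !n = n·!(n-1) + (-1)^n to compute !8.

!8 = 8·1854 + 1 = 14833.

14833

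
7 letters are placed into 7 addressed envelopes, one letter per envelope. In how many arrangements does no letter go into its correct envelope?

1854

Recurrence: !7 = 6·(!6 + !5).
!7 = 6·(265 + 44) = 6·309 = 1854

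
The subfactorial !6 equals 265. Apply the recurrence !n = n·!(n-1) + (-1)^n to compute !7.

1854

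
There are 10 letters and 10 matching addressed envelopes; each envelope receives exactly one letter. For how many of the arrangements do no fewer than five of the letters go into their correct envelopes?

13264

# with exactly i fixed is C(10,i)·!(10-i); sum over i=5..10:
  i=5: C(10,5)·!5 = 252·44 = 11088
  i=6: C(10,6)·!4 = 210·9 = 1890
  i=7: C(10,7)·!3 = 120·2 = 240
  i=8: C(10,8)·!2 = 45·1 = 45
  i=9: C(10,9)·!1 = 10·0 = 0
  i=10: C(10,10)·!0 = 1·1 = 1
Total = 13264.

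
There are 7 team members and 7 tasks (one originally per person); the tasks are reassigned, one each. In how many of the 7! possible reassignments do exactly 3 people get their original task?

315

Pick the 3 fixed positions: C(7,3) = 35 ways.
The other 4 form a derangement: !4 = 9.
Total: 35 × 9 = 315.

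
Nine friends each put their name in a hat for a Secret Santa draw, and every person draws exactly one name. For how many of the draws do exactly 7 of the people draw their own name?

36

Pick the 7 fixed positions: C(9,7) = 36 ways.
The remaining 2 must be deranged: !2 = 1.
Total: 36 × 1 = 36.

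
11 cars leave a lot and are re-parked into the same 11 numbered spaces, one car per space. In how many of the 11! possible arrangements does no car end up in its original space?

14684570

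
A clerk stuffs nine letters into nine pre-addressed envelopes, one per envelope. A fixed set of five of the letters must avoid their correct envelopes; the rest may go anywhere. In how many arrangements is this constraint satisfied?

205056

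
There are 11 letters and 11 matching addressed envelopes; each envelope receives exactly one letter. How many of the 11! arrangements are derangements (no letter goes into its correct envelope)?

14684570

!11 = 11! · Σ_{k=0}^{11} (-1)^k/k!
= 11! - 11!/1! + 11!/2! - 11!/3! + 11!/4! - 11!/5! + 11!/6! - 11!/7! + 11!/8! - 11!/9! + 11!/10! - 11!/11!
= 39916800 - 39916800 + 19958400 - 6652800 + 1663200 - 332640 + 55440 - 7920 + 990 - 110 + 11 - 1
= 14684570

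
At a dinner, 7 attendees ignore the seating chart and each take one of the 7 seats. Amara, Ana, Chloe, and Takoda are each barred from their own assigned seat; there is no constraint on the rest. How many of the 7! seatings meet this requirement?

2790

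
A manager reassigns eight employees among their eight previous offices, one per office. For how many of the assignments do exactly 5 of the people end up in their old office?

112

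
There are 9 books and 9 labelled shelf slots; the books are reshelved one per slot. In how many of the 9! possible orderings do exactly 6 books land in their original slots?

168

Pick the 6 fixed positions: C(9,6) = 84 ways.
The other 3 form a derangement: !3 = 2.
Total: 84 × 2 = 168.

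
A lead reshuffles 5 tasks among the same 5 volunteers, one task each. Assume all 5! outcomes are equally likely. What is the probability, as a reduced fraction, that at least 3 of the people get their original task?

Favorable outcomes: Σ_{i≥3} C(5,i)·!(5-i) = 10·1 + 5·0 + 1·1 = 11.
Total outcomes: 5! = 120.
Probability = 11/120 = 11/120.

11/120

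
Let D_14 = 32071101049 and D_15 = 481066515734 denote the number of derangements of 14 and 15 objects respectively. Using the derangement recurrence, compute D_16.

D_16 = (16-1)·(D_15 + D_14) = 15·(481066515734 + 32071101049) = 15·513137616783 = 7697064251745.

7697064251745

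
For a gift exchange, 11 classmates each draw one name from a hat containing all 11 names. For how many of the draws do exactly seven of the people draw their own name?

Choose which 7 of the 11 are fixed: C(11,7) = 330.
The remaining 4 must be deranged: !4 = 9.
Total: 330 × 9 = 2970.

2970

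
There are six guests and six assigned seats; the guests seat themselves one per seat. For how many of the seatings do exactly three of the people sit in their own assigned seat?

40

Choose which 3 of the 6 are fixed: C(6,3) = 20.
The remaining 3 must be deranged: !3 = 2.
Total: 20 × 2 = 40.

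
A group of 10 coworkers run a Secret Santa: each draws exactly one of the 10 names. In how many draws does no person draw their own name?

1334961

!10 is the nearest integer to 10!/e.
10! = 3628800, and 3628800/e ≈ 1334960.92, so !10 = 1334961.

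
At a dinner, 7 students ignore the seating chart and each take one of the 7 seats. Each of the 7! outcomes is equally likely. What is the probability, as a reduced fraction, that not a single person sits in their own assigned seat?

103/280

Favorable outcomes: !7 = 1854.
Total outcomes: 7! = 5040.
Probability = 1854/5040 = 103/280.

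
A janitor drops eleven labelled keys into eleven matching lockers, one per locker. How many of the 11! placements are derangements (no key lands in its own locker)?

14684570

The number of derangements of 11 is !11 = Σ_{k=0}^{11} (-1)^k·11!/k!
= 11! - 11!/1! + 11!/2! - 11!/3! + 11!/4! - 11!/5! + 11!/6! - 11!/7! + 11!/8! - 11!/9! + 11!/10! - 11!/11!
= 39916800 - 39916800 + 19958400 - 6652800 + 1663200 - 332640 + 55440 - 7920 + 990 - 110 + 11 - 1
= 14684570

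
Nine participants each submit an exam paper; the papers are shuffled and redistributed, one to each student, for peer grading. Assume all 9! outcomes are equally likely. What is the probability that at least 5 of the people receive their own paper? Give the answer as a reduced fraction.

1339/362880

Favorable outcomes: Σ_{i≥5} C(9,i)·!(9-i) = 126·9 + 84·2 + 36·1 + 9·0 + 1·1 = 1339.
Total outcomes: 9! = 362880.
Probability = 1339/362880 = 1339/362880.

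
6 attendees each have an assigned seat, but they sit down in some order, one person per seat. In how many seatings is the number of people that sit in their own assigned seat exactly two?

135

Pick the 2 fixed positions: C(6,2) = 15 ways.
The other 4 form a derangement: !4 = 9.
Total: 15 × 9 = 135.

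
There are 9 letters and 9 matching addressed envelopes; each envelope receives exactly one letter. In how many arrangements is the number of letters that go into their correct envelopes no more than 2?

333737

Sum C(9,i)·!(9-i) for i = 0..2:
  i=0: C(9,0)·!9 = 1·133496 = 133496
  i=1: C(9,1)·!8 = 9·14833 = 133497
  i=2: C(9,2)·!7 = 36·1854 = 66744
Total = 333737.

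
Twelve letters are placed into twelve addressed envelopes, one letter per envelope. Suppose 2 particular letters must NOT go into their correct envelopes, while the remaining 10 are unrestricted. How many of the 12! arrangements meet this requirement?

402796800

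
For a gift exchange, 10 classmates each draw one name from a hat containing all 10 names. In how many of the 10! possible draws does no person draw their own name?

The subfactorial !10 = [10!/e] (nearest integer).
10! = 3628800, and 3628800/e ≈ 1334960.92, so !10 = 1334961.

1334961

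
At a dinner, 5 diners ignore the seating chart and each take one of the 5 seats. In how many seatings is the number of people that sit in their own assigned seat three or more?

11

# with exactly i fixed is C(5,i)·!(5-i); sum over i=3..5:
  i=3: C(5,3)·!2 = 10·1 = 10
  i=4: C(5,4)·!1 = 5·0 = 0
  i=5: C(5,5)·!0 = 1·1 = 1
Total = 11.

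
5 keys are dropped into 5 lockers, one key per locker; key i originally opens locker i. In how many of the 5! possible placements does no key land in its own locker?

By inclusion-exclusion, !5 = Σ (-1)^k · 5!/k! for k=0..5
= 5! - 5!/1! + 5!/2! - 5!/3! + 5!/4! - 5!/5!
= 120 - 120 + 60 - 20 + 5 - 1
= 44

44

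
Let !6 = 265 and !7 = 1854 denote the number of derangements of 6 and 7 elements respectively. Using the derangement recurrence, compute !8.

14833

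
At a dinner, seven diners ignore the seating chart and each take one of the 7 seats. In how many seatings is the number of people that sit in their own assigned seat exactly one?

1855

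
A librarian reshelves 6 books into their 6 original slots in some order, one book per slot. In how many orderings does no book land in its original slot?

265

By inclusion-exclusion, !6 = Σ (-1)^k · 6!/k! for k=0..6
= 6! - 6!/1! + 6!/2! - 6!/3! + 6!/4! - 6!/5! + 6!/6!
= 720 - 720 + 360 - 120 + 30 - 6 + 1
= 265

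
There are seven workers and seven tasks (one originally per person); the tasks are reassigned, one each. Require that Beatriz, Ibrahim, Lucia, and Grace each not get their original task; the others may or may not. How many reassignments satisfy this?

2790

Let A_j be the event that the j-th constrained one is fixed. By inclusion-exclusion over the 4 events:
Σ_{j=0}^{4} (-1)^j C(4,j)(7-j)!
= C(4,0)·7! - C(4,1)·6! + C(4,2)·5! - C(4,3)·4! + C(4,4)·3!
= 5040 - 2880 + 720 - 96 + 6
= 2790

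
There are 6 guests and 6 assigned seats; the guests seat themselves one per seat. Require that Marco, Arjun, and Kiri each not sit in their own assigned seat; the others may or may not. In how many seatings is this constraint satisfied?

426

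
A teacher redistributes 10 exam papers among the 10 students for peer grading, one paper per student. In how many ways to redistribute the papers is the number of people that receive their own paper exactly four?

55650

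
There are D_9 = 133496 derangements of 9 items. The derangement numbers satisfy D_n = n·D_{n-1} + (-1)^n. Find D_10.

D_10 = 10·133496 + 1 = 1334961.

1334961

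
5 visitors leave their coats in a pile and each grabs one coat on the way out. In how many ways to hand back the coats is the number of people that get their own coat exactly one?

45

Choose which one of the 5 is fixed: C(5,1) = 5.
The other 4 form a derangement: !4 = 9.
Total: 5 × 9 = 45.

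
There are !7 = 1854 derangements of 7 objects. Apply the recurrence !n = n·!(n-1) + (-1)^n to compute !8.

!8 = 8·1854 + 1 = 14833.

14833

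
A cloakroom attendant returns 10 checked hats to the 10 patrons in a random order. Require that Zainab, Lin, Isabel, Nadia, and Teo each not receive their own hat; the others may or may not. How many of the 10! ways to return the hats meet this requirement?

2170680

Let A_j be the event that the j-th constrained one is fixed. By inclusion-exclusion over the 5 events:
Σ_{j=0}^{5} (-1)^j C(5,j)(10-j)!
= C(5,0)·10! - C(5,1)·9! + C(5,2)·8! - C(5,3)·7! + C(5,4)·6! - C(5,5)·5!
= 3628800 - 1814400 + 403200 - 50400 + 3600 - 120
= 2170680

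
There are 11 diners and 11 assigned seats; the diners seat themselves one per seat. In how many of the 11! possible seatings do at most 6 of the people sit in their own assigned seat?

39913444

Sum C(11,i)·!(11-i) for i = 0..6:
  i=0: C(11,0)·!11 = 1·14684570 = 14684570
  i=1: C(11,1)·!10 = 11·1334961 = 14684571
  i=2: C(11,2)·!9 = 55·133496 = 7342280
  i=3: C(11,3)·!8 = 165·14833 = 2447445
  i=4: C(11,4)·!7 = 330·1854 = 611820
  i=5: C(11,5)·!6 = 462·265 = 122430
  i=6: C(11,6)·!5 = 462·44 = 20328
Total = 39913444.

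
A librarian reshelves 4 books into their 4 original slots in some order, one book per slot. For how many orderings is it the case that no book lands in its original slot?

9

The number of derangements of 4 is !4 = Σ_{k=0}^{4} (-1)^k·4!/k!
= 4! - 4!/1! + 4!/2! - 4!/3! + 4!/4!
= 24 - 24 + 12 - 4 + 1
= 9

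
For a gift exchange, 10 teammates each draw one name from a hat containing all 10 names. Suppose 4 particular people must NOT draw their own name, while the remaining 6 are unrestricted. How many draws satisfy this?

2399760

Inclusion-exclusion on the 4 forbidden self-matches:
Σ_{j=0}^{4} (-1)^j C(4,j)(10-j)!
= C(4,0)·10! - C(4,1)·9! + C(4,2)·8! - C(4,3)·7! + C(4,4)·6!
= 3628800 - 1451520 + 241920 - 20160 + 720
= 2399760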